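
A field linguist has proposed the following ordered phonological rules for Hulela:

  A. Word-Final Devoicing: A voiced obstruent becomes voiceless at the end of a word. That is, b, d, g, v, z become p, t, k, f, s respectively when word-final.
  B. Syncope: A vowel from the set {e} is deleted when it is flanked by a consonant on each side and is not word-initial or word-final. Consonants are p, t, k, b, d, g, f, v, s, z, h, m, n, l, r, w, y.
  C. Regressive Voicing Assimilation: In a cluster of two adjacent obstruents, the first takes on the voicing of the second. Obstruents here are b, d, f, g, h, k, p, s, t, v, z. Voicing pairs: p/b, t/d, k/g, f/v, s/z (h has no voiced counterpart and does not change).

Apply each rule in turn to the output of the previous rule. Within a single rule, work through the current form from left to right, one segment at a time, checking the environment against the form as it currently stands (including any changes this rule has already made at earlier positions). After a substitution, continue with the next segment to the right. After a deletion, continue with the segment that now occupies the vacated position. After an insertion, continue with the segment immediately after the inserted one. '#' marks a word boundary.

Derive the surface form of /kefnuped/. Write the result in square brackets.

A Word-Final Devoicing: [kefnuped] → [kefnupet]
B Syncope: [kefnupet] → [kfnupt]
C Regressive Voicing Assimilation: no change — [kfnupt]

[kfnupt]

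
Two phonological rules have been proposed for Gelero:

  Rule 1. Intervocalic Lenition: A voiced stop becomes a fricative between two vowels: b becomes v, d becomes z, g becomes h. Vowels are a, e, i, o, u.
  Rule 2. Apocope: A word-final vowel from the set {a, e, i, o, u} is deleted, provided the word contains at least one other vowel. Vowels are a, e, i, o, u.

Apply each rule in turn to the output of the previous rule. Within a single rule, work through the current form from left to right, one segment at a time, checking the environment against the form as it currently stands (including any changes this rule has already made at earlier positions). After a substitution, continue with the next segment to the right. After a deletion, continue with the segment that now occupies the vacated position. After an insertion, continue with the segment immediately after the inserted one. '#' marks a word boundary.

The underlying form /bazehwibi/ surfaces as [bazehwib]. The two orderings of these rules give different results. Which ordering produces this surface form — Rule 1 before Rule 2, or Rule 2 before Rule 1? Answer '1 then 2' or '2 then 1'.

Order 1 then 2:
  1 Intervocalic Lenition: [bazehwibi] → [bazehwivi]
  2 Apocope: [bazehwivi] → [bazehwiv]
  result: [bazehwiv]
Order 2 then 1:
  2 Apocope: [bazehwibi] → [bazehwib]
  1 Intervocalic Lenition: no change — [bazehwib]
  result: [bazehwib]

2 then 1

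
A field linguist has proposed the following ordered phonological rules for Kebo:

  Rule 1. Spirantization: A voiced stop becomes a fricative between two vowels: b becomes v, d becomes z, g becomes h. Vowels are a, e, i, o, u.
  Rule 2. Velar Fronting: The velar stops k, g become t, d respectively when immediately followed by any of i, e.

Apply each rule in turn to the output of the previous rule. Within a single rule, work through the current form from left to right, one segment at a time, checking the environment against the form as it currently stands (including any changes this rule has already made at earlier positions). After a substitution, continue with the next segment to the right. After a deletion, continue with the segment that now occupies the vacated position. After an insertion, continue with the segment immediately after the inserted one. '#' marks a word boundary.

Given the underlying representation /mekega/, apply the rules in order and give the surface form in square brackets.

[meteha]

Rule 1 Spirantization: [mekega] → [mekeha]
Rule 2 Velar Fronting: [mekeha] → [meteha]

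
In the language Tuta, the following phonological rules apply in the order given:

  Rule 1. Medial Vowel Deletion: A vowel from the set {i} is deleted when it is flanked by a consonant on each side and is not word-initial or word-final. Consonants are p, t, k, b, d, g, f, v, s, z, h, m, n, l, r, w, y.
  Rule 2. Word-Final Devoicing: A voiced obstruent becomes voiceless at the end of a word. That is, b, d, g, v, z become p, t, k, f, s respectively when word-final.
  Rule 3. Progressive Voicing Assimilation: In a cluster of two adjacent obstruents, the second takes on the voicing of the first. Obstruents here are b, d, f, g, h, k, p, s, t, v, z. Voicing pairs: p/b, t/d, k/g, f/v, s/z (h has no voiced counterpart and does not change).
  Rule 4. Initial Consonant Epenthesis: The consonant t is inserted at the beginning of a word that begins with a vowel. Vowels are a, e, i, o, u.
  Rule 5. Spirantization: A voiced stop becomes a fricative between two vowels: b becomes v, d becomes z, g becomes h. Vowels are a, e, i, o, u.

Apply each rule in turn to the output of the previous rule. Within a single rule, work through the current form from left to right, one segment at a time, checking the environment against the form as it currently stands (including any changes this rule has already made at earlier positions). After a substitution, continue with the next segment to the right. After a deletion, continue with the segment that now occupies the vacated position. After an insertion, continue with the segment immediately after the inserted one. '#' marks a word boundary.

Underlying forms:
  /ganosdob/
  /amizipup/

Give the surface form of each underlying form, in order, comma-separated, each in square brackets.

[ganostop], [tamzbup]

/ganosdob/:
  Rule 1 Medial Vowel Deletion: no change — [ganosdob]
  Rule 2 Word-Final Devoicing: [ganosdob] → [ganosdop]
  Rule 3 Progressive Voicing Assimilation: [ganosdop] → [ganostop]
  Rule 4 Initial Consonant Epenthesis: no change — [ganostop]
  Rule 5 Spirantization: no change — [ganostop]
/amizipup/:
  Rule 1 Medial Vowel Deletion: [amizipup] → [amzpup]
  Rule 2 Word-Final Devoicing: no change — [amzpup]
  Rule 3 Progressive Voicing Assimilation: [amzpup] → [amzbup]
  Rule 4 Initial Consonant Epenthesis: [amzbup] → [tamzbup]
  Rule 5 Spirantization: no change — [tamzbup]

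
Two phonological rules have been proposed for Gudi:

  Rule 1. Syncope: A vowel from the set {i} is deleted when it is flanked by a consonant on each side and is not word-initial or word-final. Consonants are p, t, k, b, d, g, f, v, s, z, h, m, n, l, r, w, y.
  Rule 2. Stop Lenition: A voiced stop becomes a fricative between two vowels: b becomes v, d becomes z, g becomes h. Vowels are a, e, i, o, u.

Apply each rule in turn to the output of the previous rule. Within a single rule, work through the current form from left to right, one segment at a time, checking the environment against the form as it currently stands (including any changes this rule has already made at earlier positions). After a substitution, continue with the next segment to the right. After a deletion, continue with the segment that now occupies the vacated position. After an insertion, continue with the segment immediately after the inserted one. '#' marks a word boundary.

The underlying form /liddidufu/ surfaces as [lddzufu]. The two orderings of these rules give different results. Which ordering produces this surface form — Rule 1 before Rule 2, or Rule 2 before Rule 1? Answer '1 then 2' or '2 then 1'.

Order 1 then 2:
  1 Syncope: [liddidufu] → [ldddufu]
  2 Stop Lenition: no change — [ldddufu]
  result: [ldddufu]
Order 2 then 1:
  2 Stop Lenition: [liddidufu] → [liddizufu]
  1 Syncope: [liddizufu] → [lddzufu]
  result: [lddzufu]

2 then 1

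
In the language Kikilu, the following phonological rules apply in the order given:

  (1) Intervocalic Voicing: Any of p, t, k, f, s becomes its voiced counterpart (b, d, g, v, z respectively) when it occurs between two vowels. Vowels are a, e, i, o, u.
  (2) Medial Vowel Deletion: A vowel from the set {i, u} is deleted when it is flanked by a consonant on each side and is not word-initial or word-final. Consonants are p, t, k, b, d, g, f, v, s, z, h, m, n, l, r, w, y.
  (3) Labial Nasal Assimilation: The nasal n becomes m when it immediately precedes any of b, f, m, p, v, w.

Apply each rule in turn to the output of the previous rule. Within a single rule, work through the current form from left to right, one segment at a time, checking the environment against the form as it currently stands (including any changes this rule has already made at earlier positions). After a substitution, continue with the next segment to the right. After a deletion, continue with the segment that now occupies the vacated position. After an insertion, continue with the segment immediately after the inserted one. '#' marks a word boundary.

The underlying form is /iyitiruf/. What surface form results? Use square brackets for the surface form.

[iydrf]

(1) Intervocalic Voicing: [iyitiruf] → [iyidiruf]
(2) Medial Vowel Deletion: [iyidiruf] → [iydrf]
(3) Labial Nasal Assimilation: no change — [iydrf]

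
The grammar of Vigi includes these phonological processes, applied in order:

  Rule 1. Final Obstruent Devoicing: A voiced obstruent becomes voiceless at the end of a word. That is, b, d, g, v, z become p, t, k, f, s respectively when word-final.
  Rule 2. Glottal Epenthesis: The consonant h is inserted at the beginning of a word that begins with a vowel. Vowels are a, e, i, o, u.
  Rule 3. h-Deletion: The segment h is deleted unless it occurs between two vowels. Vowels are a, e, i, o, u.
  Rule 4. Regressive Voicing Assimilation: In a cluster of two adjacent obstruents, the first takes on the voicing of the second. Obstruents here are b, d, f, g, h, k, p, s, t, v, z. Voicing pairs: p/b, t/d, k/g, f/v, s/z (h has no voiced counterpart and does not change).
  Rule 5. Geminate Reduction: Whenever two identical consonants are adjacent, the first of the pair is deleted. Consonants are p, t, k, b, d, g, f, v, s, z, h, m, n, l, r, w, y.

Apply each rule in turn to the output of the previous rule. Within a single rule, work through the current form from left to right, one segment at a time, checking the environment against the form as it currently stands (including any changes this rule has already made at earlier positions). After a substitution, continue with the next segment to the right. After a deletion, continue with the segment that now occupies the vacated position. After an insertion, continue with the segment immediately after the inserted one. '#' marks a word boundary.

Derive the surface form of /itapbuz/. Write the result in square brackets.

[itabus]

Rule 1 Final Obstruent Devoicing: [itapbuz] → [itapbus]
Rule 2 Glottal Epenthesis: [itapbus] → [hitapbus]
Rule 3 h-Deletion: [hitapbus] → [itapbus]
Rule 4 Regressive Voicing Assimilation: [itapbus] → [itabbus]
Rule 5 Geminate Reduction: [itabbus] → [itabus]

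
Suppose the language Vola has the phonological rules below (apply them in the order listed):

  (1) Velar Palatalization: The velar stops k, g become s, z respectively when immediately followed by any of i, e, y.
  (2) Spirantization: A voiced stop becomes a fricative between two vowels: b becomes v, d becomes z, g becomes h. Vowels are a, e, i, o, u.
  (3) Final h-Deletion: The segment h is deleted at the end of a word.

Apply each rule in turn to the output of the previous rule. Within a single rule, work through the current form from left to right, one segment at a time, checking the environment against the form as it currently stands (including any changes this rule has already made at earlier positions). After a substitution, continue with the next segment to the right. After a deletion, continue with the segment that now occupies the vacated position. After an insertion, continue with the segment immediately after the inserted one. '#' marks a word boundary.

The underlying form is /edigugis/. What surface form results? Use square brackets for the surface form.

[ezihuzis]

(1) Velar Palatalization: [edigugis] → [ediguzis]
(2) Spirantization: [ediguzis] → [ezihuzis]
(3) Final h-Deletion: no change — [ezihuzis]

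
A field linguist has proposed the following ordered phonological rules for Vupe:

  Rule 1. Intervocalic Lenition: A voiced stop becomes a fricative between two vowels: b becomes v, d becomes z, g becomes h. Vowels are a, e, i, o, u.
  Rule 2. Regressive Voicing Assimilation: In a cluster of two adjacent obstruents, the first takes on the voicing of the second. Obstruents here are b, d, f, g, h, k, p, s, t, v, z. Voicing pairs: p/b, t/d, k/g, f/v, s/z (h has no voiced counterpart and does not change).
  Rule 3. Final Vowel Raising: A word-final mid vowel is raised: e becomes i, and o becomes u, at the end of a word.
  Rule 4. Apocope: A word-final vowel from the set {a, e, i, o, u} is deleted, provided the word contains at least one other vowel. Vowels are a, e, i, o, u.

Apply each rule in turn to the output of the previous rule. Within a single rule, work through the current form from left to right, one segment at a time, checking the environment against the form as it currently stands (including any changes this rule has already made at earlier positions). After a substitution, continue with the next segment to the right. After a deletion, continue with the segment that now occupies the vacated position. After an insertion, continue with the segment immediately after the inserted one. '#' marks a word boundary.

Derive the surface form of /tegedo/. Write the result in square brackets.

[tehez]

Rule 1 Intervocalic Lenition: [tegedo] → [tehezo]
Rule 2 Regressive Voicing Assimilation: no change — [tehezo]
Rule 3 Final Vowel Raising: [tehezo] → [tehezu]
Rule 4 Apocope: [tehezu] → [tehez]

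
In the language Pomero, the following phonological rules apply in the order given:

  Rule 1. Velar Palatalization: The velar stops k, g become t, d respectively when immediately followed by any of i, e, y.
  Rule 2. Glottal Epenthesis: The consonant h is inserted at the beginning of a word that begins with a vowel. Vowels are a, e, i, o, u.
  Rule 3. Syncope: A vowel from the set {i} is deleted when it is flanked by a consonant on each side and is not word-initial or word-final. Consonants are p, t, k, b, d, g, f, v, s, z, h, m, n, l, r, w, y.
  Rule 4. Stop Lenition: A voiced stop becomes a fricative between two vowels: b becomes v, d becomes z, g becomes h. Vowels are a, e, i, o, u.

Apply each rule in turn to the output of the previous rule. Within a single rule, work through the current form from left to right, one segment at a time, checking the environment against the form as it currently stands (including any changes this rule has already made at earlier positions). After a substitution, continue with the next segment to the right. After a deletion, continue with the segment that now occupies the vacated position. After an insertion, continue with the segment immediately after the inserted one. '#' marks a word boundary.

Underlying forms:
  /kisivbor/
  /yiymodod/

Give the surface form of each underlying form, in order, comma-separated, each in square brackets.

/kisivbor/:
  Rule 1 Velar Palatalization: [kisivbor] → [tisivbor]
  Rule 2 Glottal Epenthesis: no change — [tisivbor]
  Rule 3 Syncope: [tisivbor] → [tsvbor]
  Rule 4 Stop Lenition: no change — [tsvbor]
/yiymodod/:
  Rule 1 Velar Palatalization: no change — [yiymodod]
  Rule 2 Glottal Epenthesis: no change — [yiymodod]
  Rule 3 Syncope: [yiymodod] → [yymodod]
  Rule 4 Stop Lenition: [yymodod] → [yymozod]

[tsvbor], [yymozod]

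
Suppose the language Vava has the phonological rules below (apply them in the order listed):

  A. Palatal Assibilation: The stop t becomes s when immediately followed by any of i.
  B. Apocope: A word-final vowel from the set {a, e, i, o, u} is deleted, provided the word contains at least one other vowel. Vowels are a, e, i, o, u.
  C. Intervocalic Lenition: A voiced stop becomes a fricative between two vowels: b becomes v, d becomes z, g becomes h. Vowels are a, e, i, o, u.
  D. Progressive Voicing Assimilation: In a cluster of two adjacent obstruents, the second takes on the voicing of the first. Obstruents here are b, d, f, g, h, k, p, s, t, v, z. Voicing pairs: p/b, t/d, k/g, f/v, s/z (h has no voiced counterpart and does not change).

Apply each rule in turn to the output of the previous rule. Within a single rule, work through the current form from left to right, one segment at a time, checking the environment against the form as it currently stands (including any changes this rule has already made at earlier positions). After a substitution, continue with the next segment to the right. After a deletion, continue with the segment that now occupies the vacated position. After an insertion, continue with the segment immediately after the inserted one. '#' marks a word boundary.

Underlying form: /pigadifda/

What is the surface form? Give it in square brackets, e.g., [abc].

A Palatal Assibilation: no change — [pigadifda]
B Apocope: [pigadifda] → [pigadifd]
C Intervocalic Lenition: [pigadifd] → [pihazifd]
D Progressive Voicing Assimilation: [pihazifd] → [pihazift]

[pihazift]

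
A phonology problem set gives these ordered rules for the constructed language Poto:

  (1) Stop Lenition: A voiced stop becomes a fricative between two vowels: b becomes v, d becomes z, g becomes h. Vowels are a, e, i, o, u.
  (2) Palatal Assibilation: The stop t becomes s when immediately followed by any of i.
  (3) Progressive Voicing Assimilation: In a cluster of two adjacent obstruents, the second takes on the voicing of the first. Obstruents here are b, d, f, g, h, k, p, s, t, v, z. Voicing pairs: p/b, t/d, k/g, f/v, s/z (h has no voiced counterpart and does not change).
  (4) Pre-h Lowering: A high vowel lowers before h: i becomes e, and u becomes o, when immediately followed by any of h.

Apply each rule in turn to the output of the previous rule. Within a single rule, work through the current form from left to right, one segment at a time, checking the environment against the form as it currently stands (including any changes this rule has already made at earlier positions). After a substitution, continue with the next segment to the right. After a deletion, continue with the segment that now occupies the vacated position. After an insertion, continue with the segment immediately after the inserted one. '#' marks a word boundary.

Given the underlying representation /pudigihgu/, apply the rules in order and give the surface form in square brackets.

[puzehehku]

(1) Stop Lenition: [pudigihgu] → [puzihihgu]
(2) Palatal Assibilation: no change — [puzihihgu]
(3) Progressive Voicing Assimilation: [puzihihgu] → [puzihihku]
(4) Pre-h Lowering: [puzihihku] → [puzehehku]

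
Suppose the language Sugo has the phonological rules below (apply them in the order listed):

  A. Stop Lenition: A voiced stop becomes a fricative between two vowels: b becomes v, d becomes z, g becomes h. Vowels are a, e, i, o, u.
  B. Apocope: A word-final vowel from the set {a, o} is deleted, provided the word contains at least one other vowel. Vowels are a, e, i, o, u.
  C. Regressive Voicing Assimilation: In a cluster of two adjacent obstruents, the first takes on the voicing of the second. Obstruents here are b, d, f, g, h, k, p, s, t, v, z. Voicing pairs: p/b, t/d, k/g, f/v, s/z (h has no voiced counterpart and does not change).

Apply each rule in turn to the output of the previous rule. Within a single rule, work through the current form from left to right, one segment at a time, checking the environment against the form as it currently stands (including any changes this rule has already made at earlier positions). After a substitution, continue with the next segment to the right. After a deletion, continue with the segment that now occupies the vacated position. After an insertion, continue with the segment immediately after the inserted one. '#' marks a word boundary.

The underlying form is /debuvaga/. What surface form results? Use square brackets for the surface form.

A Stop Lenition: [debuvaga] → [devuvaha]
B Apocope: [devuvaha] → [devuvah]
C Regressive Voicing Assimilation: no change — [devuvah]

[devuvah]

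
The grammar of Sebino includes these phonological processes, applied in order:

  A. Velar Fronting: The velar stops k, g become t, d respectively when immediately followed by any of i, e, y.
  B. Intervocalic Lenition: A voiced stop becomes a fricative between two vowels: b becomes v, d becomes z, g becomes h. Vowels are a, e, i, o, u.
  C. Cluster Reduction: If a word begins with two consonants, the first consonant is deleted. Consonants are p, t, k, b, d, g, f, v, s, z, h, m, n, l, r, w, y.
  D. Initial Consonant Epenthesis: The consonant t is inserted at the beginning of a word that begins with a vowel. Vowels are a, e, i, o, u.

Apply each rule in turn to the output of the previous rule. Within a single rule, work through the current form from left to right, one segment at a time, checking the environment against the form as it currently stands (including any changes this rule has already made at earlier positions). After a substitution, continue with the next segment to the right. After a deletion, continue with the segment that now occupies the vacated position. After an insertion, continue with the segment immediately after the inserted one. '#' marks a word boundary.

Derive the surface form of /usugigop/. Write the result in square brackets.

[tusuzihop]

A Velar Fronting: [usugigop] → [usudigop]
B Intervocalic Lenition: [usudigop] → [usuzihop]
C Cluster Reduction: no change — [usuzihop]
D Initial Consonant Epenthesis: [usuzihop] → [tusuzihop]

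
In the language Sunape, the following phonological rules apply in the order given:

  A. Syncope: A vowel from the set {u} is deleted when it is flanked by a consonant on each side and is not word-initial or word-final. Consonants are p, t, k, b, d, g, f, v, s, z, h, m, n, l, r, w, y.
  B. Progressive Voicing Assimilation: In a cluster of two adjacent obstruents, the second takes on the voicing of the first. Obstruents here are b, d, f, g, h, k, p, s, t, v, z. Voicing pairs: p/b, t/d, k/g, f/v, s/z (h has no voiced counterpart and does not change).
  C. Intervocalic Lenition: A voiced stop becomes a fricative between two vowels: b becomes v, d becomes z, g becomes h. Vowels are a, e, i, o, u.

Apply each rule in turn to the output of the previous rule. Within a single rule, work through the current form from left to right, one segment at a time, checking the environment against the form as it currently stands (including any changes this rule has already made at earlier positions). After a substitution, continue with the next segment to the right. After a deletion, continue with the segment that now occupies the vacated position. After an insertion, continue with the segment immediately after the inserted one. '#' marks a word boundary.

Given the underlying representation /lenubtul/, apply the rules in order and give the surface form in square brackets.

[lenbdl]

A Syncope: [lenubtul] → [lenbtl]
B Progressive Voicing Assimilation: [lenbtl] → [lenbdl]
C Intervocalic Lenition: no change — [lenbdl]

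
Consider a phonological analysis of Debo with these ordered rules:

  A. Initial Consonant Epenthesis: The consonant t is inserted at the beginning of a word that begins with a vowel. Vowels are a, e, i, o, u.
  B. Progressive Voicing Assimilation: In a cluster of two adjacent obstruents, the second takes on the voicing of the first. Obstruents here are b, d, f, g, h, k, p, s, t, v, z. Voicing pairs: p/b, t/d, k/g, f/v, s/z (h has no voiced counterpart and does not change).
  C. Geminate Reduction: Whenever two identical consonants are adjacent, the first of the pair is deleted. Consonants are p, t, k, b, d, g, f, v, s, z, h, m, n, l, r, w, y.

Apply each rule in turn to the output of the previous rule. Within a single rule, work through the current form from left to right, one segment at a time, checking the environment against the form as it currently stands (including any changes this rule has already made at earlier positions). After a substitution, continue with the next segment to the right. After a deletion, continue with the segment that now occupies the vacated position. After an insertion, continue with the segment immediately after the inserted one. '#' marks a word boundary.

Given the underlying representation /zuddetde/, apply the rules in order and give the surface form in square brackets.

A Initial Consonant Epenthesis: no change — [zuddetde]
B Progressive Voicing Assimilation: [zuddetde] → [zuddette]
C Geminate Reduction: [zuddette] → [zudete]

[zudete]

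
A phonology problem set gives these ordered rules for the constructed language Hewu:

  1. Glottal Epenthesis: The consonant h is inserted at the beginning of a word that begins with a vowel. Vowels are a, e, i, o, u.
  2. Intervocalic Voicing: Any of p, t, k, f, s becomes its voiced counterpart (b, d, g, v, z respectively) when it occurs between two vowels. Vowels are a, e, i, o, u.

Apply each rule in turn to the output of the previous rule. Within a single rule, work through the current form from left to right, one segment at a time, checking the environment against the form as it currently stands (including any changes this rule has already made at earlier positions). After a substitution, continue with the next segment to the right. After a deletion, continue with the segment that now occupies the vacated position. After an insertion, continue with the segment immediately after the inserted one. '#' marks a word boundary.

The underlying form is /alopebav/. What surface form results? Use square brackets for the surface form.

1 Glottal Epenthesis: [alopebav] → [halopebav]
2 Intervocalic Voicing: [halopebav] → [halobebav]

[halobebav]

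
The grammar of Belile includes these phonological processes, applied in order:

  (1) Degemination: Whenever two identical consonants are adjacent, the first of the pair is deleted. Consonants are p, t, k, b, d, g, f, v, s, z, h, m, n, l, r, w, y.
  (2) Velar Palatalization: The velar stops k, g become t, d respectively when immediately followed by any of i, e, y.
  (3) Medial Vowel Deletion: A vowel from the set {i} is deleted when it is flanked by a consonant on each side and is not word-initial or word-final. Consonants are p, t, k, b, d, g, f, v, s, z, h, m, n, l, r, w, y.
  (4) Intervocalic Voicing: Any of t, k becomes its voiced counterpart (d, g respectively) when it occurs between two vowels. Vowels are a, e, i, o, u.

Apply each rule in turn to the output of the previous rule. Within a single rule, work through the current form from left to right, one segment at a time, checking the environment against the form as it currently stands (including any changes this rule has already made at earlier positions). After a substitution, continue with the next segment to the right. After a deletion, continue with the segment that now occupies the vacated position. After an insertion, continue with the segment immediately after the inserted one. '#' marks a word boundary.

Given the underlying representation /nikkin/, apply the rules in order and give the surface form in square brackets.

[ntn]

(1) Degemination: [nikkin] → [nikin]
(2) Velar Palatalization: [nikin] → [nitin]
(3) Medial Vowel Deletion: [nitin] → [ntn]
(4) Intervocalic Voicing: no change — [ntn]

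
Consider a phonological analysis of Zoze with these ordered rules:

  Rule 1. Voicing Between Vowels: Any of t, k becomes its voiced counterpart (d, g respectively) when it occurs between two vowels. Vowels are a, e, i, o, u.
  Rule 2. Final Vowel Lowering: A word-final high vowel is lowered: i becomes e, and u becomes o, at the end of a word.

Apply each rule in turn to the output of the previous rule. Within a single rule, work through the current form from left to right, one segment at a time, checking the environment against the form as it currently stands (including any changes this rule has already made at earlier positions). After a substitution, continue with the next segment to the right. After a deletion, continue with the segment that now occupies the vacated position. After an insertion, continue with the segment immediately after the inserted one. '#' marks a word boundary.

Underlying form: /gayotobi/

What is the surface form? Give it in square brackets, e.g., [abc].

[gayodobe]

Rule 1 Voicing Between Vowels: [gayotobi] → [gayodobi]
Rule 2 Final Vowel Lowering: [gayodobi] → [gayodobe]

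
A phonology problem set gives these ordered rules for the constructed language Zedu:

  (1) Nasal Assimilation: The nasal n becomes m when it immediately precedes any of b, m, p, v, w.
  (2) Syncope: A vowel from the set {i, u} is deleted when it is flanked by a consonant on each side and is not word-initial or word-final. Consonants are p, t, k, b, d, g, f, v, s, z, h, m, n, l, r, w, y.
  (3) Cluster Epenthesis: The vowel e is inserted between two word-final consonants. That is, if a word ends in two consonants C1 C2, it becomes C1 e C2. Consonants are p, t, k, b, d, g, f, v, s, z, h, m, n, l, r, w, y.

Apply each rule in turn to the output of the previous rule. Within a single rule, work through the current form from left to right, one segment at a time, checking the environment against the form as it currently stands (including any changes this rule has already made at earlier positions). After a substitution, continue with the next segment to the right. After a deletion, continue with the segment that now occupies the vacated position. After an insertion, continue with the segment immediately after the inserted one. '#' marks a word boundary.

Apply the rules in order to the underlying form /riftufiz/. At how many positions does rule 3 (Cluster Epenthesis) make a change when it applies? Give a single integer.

(1) Nasal Assimilation: no change — [riftufiz]
(2) Syncope: [riftufiz] → [rftfz]
(3) Cluster Epenthesis: [rftfz] → [rftfez]
Rule 3 changed 1 position(s).

1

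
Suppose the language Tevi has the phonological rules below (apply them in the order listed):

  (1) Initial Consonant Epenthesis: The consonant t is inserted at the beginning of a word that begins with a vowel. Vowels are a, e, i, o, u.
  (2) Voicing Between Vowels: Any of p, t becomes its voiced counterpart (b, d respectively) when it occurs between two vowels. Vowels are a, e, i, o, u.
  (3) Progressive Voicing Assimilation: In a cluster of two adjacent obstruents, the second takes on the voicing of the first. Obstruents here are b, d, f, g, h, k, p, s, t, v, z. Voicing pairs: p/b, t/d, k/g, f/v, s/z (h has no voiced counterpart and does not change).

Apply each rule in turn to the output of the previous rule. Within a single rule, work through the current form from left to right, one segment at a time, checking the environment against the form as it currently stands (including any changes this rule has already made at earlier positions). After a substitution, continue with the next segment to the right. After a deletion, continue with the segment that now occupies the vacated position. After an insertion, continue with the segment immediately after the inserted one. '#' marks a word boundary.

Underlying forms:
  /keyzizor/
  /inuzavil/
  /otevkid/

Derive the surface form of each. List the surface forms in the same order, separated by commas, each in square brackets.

[keyzizor], [tinuzavil], [todevgid]

/keyzizor/:
  (1) Initial Consonant Epenthesis: no change — [keyzizor]
  (2) Voicing Between Vowels: no change — [keyzizor]
  (3) Progressive Voicing Assimilation: no change — [keyzizor]
/inuzavil/:
  (1) Initial Consonant Epenthesis: [inuzavil] → [tinuzavil]
  (2) Voicing Between Vowels: no change — [tinuzavil]
  (3) Progressive Voicing Assimilation: no change — [tinuzavil]
/otevkid/:
  (1) Initial Consonant Epenthesis: [otevkid] → [totevkid]
  (2) Voicing Between Vowels: [totevkid] → [todevkid]
  (3) Progressive Voicing Assimilation: [todevkid] → [todevgid]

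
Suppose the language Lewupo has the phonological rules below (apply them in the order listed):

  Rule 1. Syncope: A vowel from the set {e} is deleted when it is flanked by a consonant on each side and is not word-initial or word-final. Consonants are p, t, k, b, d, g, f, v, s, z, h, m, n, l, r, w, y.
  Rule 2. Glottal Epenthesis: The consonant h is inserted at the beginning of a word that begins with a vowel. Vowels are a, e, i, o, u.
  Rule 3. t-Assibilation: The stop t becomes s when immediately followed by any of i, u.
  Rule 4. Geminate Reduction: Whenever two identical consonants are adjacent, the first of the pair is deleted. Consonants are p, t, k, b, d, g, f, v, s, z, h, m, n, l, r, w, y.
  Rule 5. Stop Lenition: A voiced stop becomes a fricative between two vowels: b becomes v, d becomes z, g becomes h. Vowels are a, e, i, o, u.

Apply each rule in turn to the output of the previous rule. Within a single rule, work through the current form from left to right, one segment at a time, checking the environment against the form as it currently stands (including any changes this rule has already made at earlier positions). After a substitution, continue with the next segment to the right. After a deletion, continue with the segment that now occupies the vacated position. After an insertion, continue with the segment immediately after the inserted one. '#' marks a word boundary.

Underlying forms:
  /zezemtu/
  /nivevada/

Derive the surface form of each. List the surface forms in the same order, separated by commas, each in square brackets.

[zmsu], [nivaza]

/zezemtu/:
  Rule 1 Syncope: [zezemtu] → [zzmtu]
  Rule 2 Glottal Epenthesis: no change — [zzmtu]
  Rule 3 t-Assibilation: [zzmtu] → [zzmsu]
  Rule 4 Geminate Reduction: [zzmsu] → [zmsu]
  Rule 5 Stop Lenition: no change — [zmsu]
/nivevada/:
  Rule 1 Syncope: [nivevada] → [nivvada]
  Rule 2 Glottal Epenthesis: no change — [nivvada]
  Rule 3 t-Assibilation: no change — [nivvada]
  Rule 4 Geminate Reduction: [nivvada] → [nivada]
  Rule 5 Stop Lenition: [nivada] → [nivaza]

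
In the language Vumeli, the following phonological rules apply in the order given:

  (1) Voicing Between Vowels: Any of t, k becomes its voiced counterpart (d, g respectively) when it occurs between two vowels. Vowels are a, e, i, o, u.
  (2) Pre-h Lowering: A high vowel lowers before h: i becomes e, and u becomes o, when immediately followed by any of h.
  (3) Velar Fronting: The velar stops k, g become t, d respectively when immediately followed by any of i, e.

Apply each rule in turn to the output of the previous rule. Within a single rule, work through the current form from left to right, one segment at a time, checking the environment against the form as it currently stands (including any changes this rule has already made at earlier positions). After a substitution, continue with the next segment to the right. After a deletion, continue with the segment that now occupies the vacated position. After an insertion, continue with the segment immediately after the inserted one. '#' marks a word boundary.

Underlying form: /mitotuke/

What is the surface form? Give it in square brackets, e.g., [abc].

[midodude]

(1) Voicing Between Vowels: [mitotuke] → [midoduge]
(2) Pre-h Lowering: no change — [midoduge]
(3) Velar Fronting: [midoduge] → [midodude]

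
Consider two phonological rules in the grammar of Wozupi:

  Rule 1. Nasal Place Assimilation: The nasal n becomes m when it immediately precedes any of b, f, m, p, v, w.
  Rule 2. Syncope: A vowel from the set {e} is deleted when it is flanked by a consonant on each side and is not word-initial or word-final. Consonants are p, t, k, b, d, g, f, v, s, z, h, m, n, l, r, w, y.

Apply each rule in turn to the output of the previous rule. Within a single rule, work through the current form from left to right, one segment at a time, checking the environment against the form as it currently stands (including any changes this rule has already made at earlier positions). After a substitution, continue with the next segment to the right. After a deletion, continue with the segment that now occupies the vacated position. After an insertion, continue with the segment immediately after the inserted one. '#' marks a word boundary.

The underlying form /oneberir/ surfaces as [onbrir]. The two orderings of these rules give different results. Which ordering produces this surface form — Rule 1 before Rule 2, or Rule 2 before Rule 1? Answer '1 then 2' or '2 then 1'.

Order 1 then 2:
  1 Nasal Place Assimilation: no change — [oneberir]
  2 Syncope: [oneberir] → [onbrir]
  result: [onbrir]
Order 2 then 1:
  2 Syncope: [oneberir] → [onbrir]
  1 Nasal Place Assimilation: [onbrir] → [ombrir]
  result: [ombrir]

1 then 2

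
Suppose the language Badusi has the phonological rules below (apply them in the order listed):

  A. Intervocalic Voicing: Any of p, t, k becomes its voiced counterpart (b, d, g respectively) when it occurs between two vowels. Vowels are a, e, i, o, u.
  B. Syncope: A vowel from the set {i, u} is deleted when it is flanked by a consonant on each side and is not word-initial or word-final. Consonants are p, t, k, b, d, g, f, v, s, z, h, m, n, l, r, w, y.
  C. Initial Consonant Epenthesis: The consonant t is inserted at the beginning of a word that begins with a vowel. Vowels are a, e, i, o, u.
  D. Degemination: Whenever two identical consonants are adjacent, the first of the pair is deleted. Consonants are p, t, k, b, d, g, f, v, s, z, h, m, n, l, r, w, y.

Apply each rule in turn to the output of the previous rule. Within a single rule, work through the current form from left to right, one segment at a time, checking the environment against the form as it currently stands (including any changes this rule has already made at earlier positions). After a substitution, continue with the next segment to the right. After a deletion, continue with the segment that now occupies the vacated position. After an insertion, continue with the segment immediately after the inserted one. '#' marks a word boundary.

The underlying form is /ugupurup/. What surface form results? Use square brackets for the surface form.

A Intervocalic Voicing: [ugupurup] → [uguburup]
B Syncope: [uguburup] → [ugbrp]
C Initial Consonant Epenthesis: [ugbrp] → [tugbrp]
D Degemination: no change — [tugbrp]

[tugbrp]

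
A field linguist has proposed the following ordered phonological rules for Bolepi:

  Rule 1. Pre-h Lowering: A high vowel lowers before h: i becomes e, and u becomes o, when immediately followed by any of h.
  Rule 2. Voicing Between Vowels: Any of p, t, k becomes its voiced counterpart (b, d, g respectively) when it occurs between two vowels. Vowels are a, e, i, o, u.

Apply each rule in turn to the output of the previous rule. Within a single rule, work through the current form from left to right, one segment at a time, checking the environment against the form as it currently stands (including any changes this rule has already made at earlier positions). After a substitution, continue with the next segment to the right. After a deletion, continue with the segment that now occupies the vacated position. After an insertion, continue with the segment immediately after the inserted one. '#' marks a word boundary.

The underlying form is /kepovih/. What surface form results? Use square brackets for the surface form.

Rule 1 Pre-h Lowering: [kepovih] → [kepoveh]
Rule 2 Voicing Between Vowels: [kepoveh] → [keboveh]

[keboveh]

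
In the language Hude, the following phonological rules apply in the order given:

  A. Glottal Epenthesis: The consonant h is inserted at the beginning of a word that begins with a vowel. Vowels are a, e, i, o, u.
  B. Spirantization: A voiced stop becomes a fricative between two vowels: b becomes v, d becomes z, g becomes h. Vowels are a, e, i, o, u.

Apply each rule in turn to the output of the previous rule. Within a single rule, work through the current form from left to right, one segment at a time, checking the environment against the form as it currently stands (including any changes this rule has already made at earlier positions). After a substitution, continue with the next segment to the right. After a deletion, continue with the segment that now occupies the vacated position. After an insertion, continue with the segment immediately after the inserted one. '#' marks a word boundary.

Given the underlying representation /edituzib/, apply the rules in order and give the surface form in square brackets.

A Glottal Epenthesis: [edituzib] → [hedituzib]
B Spirantization: [hedituzib] → [hezituzib]

[hezituzib]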